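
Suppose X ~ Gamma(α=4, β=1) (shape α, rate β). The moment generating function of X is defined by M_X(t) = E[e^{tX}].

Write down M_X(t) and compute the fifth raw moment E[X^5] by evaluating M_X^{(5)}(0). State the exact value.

E[X^5] = M′′′′′(0) = 6720

M_X(t) = (1 - t)^(-4)
M′(t) = -4/(t^5 - 5*t^4 + 10*t^3 - 10*t^2 + 5*t - 1)
M′′(t) = 20/(t^6 - 6*t^5 + 15*t^4 - 20*t^3 + 15*t^2 - 6*t + 1)
M′′′(t) = -120/(t^7 - 7*t^6 + 21*t^5 - 35*t^4 + 35*t^3 - 21*t^2 + 7*t - 1)
M′′′′(t) = 840/(t^8 - 8*t^7 + 28*t^6 - 56*t^5 + 70*t^4 - 56*t^3 + 28*t^2 - 8*t + 1)
M′′′′′(t) = -6720/(t^9 - 9*t^8 + 36*t^7 - 84*t^6 + 126*t^5 - 126*t^4 + 84*t^3 - 36*t^2 + 9*t - 1)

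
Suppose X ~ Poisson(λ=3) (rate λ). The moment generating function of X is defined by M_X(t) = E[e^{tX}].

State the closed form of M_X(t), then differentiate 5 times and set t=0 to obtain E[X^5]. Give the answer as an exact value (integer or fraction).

E[X^5] = d^5M/dt^5 |_{t=0} = 1866

M_X(t) = e^(3*e^(t) - 3)
dM/dt = 3*e^(-3)*e^(t)*e^(3*e^(t))
d^2M/dt^2 = (9*e^(2*t)*e^(3*e^(t)) + 3*e^(t)*e^(3*e^(t)))*e^(-3)
d^3M/dt^3 = (27*e^(3*t)*e^(3*e^(t)) + 27*e^(2*t)*e^(3*e^(t)) + 3*e^(t)*e^(3*e^(t)))*e^(-3)
d^4M/dt^4 = (81*e^(4*t)*e^(3*e^(t)) + 162*e^(3*t)*e^(3*e^(t)) + 63*e^(2*t)*e^(3*e^(t)) + 3*e^(t)*e^(3*e^(t)))*e^(-3)
d^5M/dt^5 = (243*e^(5*t)*e^(3*e^(t)) + 810*e^(4*t)*e^(3*e^(t)) + 675*e^(3*t)*e^(3*e^(t)) + 135*e^(2*t)*e^(3*e^(t)) + 3*e^(t)*e^(3*e^(t)))*e^(-3)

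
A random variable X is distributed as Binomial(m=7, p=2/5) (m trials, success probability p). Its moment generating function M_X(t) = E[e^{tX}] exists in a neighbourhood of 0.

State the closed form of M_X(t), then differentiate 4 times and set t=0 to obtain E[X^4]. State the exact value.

M_X(t) = (2*e^(t)/5 + 3/5)^7
dM/dt = 896*e^(7*t)/78125 + 8064*e^(6*t)/78125 + 6048*e^(5*t)/15625 + 12096*e^(4*t)/15625 + 13608*e^(3*t)/15625 + 40824*e^(2*t)/78125 + 10206*e^(t)/78125
d^2M/dt^2 = 6272*e^(7*t)/78125 + 48384*e^(6*t)/78125 + 6048*e^(5*t)/3125 + 48384*e^(4*t)/15625 + 40824*e^(3*t)/15625 + 81648*e^(2*t)/78125 + 10206*e^(t)/78125
d^3M/dt^3 = 43904*e^(7*t)/78125 + 290304*e^(6*t)/78125 + 6048*e^(5*t)/625 + 193536*e^(4*t)/15625 + 122472*e^(3*t)/15625 + 163296*e^(2*t)/78125 + 10206*e^(t)/78125
d^4M/dt^4 = 307328*e^(7*t)/78125 + 1741824*e^(6*t)/78125 + 6048*e^(5*t)/125 + 774144*e^(4*t)/15625 + 367416*e^(3*t)/15625 + 326592*e^(2*t)/78125 + 10206*e^(t)/78125

E[X^4] = d^4M/dt^4 |_{t=0} = 18998/125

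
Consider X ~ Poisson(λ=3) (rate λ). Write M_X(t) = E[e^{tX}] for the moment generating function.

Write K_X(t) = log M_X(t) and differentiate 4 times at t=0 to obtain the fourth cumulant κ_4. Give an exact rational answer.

κ_4 = D^4[K](0) = 3

M_X(t) = e^(3*e^(t) - 3)
K_X(t) = log M_X(t) = 3*e^(t) - 3
D^4[K](t) = 3*e^(t)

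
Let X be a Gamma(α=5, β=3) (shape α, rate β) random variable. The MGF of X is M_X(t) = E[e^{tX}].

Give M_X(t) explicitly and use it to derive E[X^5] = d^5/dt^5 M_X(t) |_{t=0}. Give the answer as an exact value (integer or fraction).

M_X(t) = 243/(3 - t)^5
dM/dt = 1215/(t^6 - 18*t^5 + 135*t^4 - 540*t^3 + 1215*t^2 - 1458*t + 729)
d^2M/dt^2 = -7290/(t^7 - 21*t^6 + 189*t^5 - 945*t^4 + 2835*t^3 - 5103*t^2 + 5103*t - 2187)
d^3M/dt^3 = 51030/(t^8 - 24*t^7 + 252*t^6 - 1512*t^5 + 5670*t^4 - 13608*t^3 + 20412*t^2 - 17496*t + 6561)
d^4M/dt^4 = -408240/(t^9 - 27*t^8 + 324*t^7 - 2268*t^6 + 10206*t^5 - 30618*t^4 + 61236*t^3 - 78732*t^2 + 59049*t - 19683)
d^5M/dt^5 = 3674160/(t^10 - 30*t^9 + 405*t^8 - 3240*t^7 + 17010*t^6 - 61236*t^5 + 153090*t^4 - 262440*t^3 + 295245*t^2 - 196830*t + 59049)

E[X^5] = d^5M/dt^5 |_{t=0} = 560/9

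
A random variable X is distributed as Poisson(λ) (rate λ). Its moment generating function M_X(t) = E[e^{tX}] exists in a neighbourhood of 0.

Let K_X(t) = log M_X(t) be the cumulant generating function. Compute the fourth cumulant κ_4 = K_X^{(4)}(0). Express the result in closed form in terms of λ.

κ_4 = K′′′′(0) = λ

M_X(t) = e^(λ*(e^(t) - 1))
K_X(t) = log M_X(t) = λ*(e^(t) - 1)
K′(t) = λ*e^(t)
K′′(t) = λ*e^(t)
K′′′(t) = λ*e^(t)
K′′′′(t) = λ*e^(t)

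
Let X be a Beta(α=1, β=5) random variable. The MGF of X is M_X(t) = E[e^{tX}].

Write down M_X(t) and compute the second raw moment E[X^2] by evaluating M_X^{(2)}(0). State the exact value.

M_X(t) = ₁F₁(1; 6; t)
M′(t) = ₁F₁(2; 7; t)/6
M′′(t) = ₁F₁(3; 8; t)/21

E[X^2] = M′′(0) = 1/21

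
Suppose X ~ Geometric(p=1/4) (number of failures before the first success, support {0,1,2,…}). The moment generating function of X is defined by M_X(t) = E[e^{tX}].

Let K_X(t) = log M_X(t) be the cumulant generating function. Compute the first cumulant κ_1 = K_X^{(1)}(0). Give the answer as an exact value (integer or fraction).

M_X(t) = 1/(4*(1 - 3*e^(t)/4))
K_X(t) = log M_X(t) = -log(1 - 3*e^(t)/4) - 2*log(2)
K′(t) = -3*e^(t)/(3*e^(t) - 4)

κ_1 = K′(0) = 3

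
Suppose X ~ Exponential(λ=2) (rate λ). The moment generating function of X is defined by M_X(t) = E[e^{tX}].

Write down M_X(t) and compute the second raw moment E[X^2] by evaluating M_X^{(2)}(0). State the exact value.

E[X^2] = M′′(0) = 1/2

M_X(t) = 2/(2 - t)
M′(t) = 2/(t^2 - 4*t + 4)
M′′(t) = -4/(t^3 - 6*t^2 + 12*t - 8)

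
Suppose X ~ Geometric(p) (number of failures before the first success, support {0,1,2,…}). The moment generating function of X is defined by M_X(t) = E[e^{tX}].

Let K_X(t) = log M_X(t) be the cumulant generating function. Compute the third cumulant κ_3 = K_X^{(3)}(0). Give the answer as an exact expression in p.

M_X(t) = p/(-(1 - p)*e^(t) + 1)
K_X(t) = log M_X(t) = log(p) - log(-(1 - p)*e^(t) + 1)

κ_3 = D^3[K](0) = (p^2 - 3*p + 2)/p^3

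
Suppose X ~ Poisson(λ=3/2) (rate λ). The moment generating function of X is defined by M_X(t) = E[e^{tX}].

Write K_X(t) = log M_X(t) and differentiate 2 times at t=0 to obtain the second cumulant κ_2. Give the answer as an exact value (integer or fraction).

κ_2 = K′′(0) = 3/2

M_X(t) = e^(3*e^(t)/2 - 3/2)
K_X(t) = log M_X(t) = 3*e^(t)/2 - 3/2
K′(t) = 3*e^(t)/2
K′′(t) = 3*e^(t)/2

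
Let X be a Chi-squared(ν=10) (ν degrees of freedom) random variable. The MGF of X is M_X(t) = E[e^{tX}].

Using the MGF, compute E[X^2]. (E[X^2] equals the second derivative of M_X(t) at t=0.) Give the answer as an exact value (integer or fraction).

E[X^2] = M^(2)(0) = 120

M_X(t) = (1 - 2*t)^(-5)
M^(2)(t) = -120/(128*t^7 - 448*t^6 + 672*t^5 - 560*t^4 + 280*t^3 - 84*t^2 + 14*t - 1)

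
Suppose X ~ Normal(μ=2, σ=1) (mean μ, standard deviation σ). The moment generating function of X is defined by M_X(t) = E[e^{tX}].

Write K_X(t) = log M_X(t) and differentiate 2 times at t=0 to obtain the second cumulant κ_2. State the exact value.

κ_2 = K′′(0) = 1

M_X(t) = e^(t^2/2 + 2*t)
K_X(t) = log M_X(t) = t^2/2 + 2*t
K′(t) = t + 2
K′′(t) = 1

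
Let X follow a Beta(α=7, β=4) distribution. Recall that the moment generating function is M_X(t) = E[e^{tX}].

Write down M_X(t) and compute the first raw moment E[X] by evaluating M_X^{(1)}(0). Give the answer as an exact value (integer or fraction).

E[X] = D[M](0) = 7/11

M_X(t) = ₁F₁(7; 11; t)
D[M](t) = 7*₁F₁(8; 12; t)/11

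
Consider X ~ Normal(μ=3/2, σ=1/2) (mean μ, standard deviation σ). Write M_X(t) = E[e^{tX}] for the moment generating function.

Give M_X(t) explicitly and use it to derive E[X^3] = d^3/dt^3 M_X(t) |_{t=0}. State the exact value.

E[X^3] = d^3M/dt^3 |_{t=0} = 9/2

M_X(t) = e^(t^2/8 + 3*t/2)
dM/dt = t*e^(3*t/2)*e^(t^2/8)/4 + 3*e^(3*t/2)*e^(t^2/8)/2
d^2M/dt^2 = t^2*e^(3*t/2)*e^(t^2/8)/16 + 3*t*e^(3*t/2)*e^(t^2/8)/4 + 5*e^(3*t/2)*e^(t^2/8)/2
d^3M/dt^3 = t^3*e^(3*t/2)*e^(t^2/8)/64 + 9*t^2*e^(3*t/2)*e^(t^2/8)/32 + 15*t*e^(3*t/2)*e^(t^2/8)/8 + 9*e^(3*t/2)*e^(t^2/8)/2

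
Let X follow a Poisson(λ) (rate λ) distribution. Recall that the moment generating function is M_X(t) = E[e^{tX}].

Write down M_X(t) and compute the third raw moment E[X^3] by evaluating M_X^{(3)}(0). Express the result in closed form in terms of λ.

E[X^3] = D^3[M](0) = λ*(λ^2 + 3*λ + 1)

M_X(t) = e^(λ*(e^(t) - 1))
D^3[M](t) = (λ^3*e^(3*t)*e^(λ*e^(t)) + 3*λ^2*e^(2*t)*e^(λ*e^(t)) + λ*e^(t)*e^(λ*e^(t)))*e^(-λ)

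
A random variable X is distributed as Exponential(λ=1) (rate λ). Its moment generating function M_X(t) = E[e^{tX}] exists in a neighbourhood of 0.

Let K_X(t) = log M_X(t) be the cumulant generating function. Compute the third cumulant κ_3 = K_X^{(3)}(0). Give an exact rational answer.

κ_3 = D^3[K](0) = 2

M_X(t) = 1/(1 - t)
K_X(t) = log M_X(t) = -log(1 - t)
D^3[K](t) = -2/(t^3 - 3*t^2 + 3*t - 1)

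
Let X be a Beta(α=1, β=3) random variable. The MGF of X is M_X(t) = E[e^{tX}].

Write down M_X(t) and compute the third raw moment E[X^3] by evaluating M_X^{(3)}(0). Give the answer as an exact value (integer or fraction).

M_X(t) = ₁F₁(1; 4; t)
dM/dt = ₁F₁(2; 5; t)/4
d^2M/dt^2 = ₁F₁(3; 6; t)/10
d^3M/dt^3 = ₁F₁(4; 7; t)/20

E[X^3] = d^3M/dt^3 |_{t=0} = 1/20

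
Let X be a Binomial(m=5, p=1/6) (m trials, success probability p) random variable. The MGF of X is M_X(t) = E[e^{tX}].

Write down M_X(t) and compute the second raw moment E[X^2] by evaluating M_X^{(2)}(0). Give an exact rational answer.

M_X(t) = (e^(t)/6 + 5/6)^5
M^(2)(t) = 25*e^(5*t)/7776 + 25*e^(4*t)/486 + 125*e^(3*t)/432 + 625*e^(2*t)/972 + 3125*e^(t)/7776

E[X^2] = M^(2)(0) = 25/18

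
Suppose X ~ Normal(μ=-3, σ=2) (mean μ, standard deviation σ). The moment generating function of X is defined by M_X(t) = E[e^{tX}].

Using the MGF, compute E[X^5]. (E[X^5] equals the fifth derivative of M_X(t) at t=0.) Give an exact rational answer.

E[X^5] = D^5[M](0) = -2043

M_X(t) = e^(2*t^2 - 3*t)
D^5[M](t) = (1024*t^5*e^(2*t^2) - 3840*t^4*e^(2*t^2) + 8320*t^3*e^(2*t^2) - 10080*t^2*e^(2*t^2) + 6900*t*e^(2*t^2) - 2043*e^(2*t^2))*e^(-3*t)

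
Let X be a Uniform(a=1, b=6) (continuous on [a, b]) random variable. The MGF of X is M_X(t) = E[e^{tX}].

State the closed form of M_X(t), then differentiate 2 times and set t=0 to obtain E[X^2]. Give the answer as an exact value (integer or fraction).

E[X^2] = M^(2)(0) = 43/3

M_X(t) = (e^(6*t) - e^(t))/(5*t)
M^(2)(t) = (36*t^2*e^(6*t) - t^2*e^(t) - 12*t*e^(6*t) + 2*t*e^(t) + 2*e^(6*t) - 2*e^(t))/(5*t^3)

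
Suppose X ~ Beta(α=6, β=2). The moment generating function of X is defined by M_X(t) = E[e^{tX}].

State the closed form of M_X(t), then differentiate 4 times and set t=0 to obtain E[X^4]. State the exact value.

E[X^4] = d^4M/dt^4 |_{t=0} = 21/55

M_X(t) = ₁F₁(6; 8; t)
dM/dt = 3*₁F₁(7; 9; t)/4
d^2M/dt^2 = 7*₁F₁(8; 10; t)/12
d^3M/dt^3 = 7*₁F₁(9; 11; t)/15
d^4M/dt^4 = 21*₁F₁(10; 12; t)/55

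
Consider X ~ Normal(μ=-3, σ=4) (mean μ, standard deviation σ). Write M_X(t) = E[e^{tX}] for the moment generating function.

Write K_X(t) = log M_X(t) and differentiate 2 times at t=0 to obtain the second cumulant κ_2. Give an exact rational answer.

M_X(t) = e^(8*t^2 - 3*t)
K_X(t) = log M_X(t) = 8*t^2 - 3*t
K^(2)(t) = 16

κ_2 = K^(2)(0) = 16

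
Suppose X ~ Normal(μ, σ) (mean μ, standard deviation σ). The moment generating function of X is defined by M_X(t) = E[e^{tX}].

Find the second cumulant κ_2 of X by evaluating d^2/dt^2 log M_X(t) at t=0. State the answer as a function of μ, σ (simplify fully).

M_X(t) = e^(μ*t + σ^2*t^2/2)
K_X(t) = log M_X(t) = μ*t + σ^2*t^2/2
D^2[K](t) = σ^2

κ_2 = D^2[K](0) = σ^2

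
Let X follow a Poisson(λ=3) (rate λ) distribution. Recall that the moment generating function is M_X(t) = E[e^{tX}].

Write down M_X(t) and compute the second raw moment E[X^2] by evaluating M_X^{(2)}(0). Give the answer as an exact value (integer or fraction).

E[X^2] = M^(2)(0) = 12

M_X(t) = e^(3*e^(t) - 3)
M^(2)(t) = (9*e^(2*t)*e^(3*e^(t)) + 3*e^(t)*e^(3*e^(t)))*e^(-3)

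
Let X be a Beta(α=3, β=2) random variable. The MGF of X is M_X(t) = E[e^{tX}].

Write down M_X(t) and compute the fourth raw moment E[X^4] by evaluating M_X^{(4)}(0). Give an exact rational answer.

M_X(t) = ₁F₁(3; 5; t)
dM/dt = 3*₁F₁(4; 6; t)/5
d^2M/dt^2 = 2*₁F₁(5; 7; t)/5
d^3M/dt^3 = 2*₁F₁(6; 8; t)/7
d^4M/dt^4 = 3*₁F₁(7; 9; t)/14

E[X^4] = d^4M/dt^4 |_{t=0} = 3/14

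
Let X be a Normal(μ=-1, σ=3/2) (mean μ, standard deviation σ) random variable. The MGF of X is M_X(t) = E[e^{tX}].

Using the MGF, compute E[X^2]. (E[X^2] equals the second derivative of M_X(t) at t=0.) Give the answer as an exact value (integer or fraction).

M_X(t) = e^(9*t^2/8 - t)
M^(2)(t) = (81*t^2*e^(9*t^2/8) - 72*t*e^(9*t^2/8) + 52*e^(9*t^2/8))*e^(-t)/16

E[X^2] = M^(2)(0) = 13/4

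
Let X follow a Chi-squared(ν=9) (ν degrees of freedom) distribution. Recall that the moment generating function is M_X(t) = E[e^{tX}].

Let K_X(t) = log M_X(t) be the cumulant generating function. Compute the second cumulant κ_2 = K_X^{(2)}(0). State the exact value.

κ_2 = D^2[K](0) = 18

M_X(t) = (1 - 2*t)^(-9/2)
K_X(t) = log M_X(t) = -9*log(1 - 2*t)/2
D^2[K](t) = 18/(4*t^2 - 4*t + 1)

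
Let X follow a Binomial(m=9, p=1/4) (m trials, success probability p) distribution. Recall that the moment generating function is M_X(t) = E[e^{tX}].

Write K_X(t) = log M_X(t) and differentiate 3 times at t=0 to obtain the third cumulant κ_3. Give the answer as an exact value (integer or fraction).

κ_3 = d^3K/dt^3 |_{t=0} = 27/32

M_X(t) = (e^(t)/4 + 3/4)^9
K_X(t) = log M_X(t) = 9*log(e^(t)/4 + 3/4)
dK/dt = 9*e^(t)/(e^(t) + 3)
d^2K/dt^2 = 27*e^(t)/(e^(2*t) + 6*e^(t) + 9)
d^3K/dt^3 = (-27*e^(2*t) + 81*e^(t))/(e^(3*t) + 9*e^(2*t) + 27*e^(t) + 27)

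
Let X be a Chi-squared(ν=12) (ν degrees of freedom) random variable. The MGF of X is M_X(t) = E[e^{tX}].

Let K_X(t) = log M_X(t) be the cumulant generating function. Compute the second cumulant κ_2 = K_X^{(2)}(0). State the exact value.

M_X(t) = (1 - 2*t)^(-6)
K_X(t) = log M_X(t) = -6*log(1 - 2*t)
K^(2)(t) = 24/(4*t^2 - 4*t + 1)

κ_2 = K^(2)(0) = 24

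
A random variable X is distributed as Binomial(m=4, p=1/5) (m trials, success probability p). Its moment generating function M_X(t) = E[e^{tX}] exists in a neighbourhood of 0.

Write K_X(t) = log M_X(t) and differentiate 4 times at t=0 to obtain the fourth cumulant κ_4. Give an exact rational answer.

M_X(t) = (e^(t)/5 + 4/5)^4
K_X(t) = log M_X(t) = 4*log(e^(t)/5 + 4/5)
K′(t) = 4*e^(t)/(e^(t) + 4)
K′′(t) = 16*e^(t)/(e^(2*t) + 8*e^(t) + 16)
K′′′(t) = (-16*e^(2*t) + 64*e^(t))/(e^(3*t) + 12*e^(2*t) + 48*e^(t) + 64)
K′′′′(t) = (16*e^(3*t) - 256*e^(2*t) + 256*e^(t))/(e^(4*t) + 16*e^(3*t) + 96*e^(2*t) + 256*e^(t) + 256)

κ_4 = K′′′′(0) = 16/625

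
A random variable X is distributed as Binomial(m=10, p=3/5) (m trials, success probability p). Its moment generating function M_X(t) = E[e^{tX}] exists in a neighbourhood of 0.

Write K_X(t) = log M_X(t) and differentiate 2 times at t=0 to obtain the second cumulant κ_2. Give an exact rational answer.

κ_2 = d^2K/dt^2 |_{t=0} = 12/5

M_X(t) = (3*e^(t)/5 + 2/5)^10
K_X(t) = log M_X(t) = 10*log(3*e^(t)/5 + 2/5)
dK/dt = 30*e^(t)/(3*e^(t) + 2)
d^2K/dt^2 = 60*e^(t)/(9*e^(2*t) + 12*e^(t) + 4)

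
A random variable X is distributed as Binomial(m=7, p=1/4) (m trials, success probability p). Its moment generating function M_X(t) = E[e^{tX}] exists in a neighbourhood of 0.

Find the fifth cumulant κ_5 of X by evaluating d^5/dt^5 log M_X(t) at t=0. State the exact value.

M_X(t) = (e^(t)/4 + 3/4)^7
K_X(t) = log M_X(t) = 7*log(e^(t)/4 + 3/4)
dK/dt = 7*e^(t)/(e^(t) + 3)
d^2K/dt^2 = 21*e^(t)/(e^(2*t) + 6*e^(t) + 9)
d^3K/dt^3 = (-21*e^(2*t) + 63*e^(t))/(e^(3*t) + 9*e^(2*t) + 27*e^(t) + 27)
d^4K/dt^4 = (21*e^(3*t) - 252*e^(2*t) + 189*e^(t))/(e^(4*t) + 12*e^(3*t) + 54*e^(2*t) + 108*e^(t) + 81)
d^5K/dt^5 = (-21*e^(4*t) + 693*e^(3*t) - 2079*e^(2*t) + 567*e^(t))/(e^(5*t) + 15*e^(4*t) + 90*e^(3*t) + 270*e^(2*t) + 405*e^(t) + 243)

κ_5 = d^5K/dt^5 |_{t=0} = -105/128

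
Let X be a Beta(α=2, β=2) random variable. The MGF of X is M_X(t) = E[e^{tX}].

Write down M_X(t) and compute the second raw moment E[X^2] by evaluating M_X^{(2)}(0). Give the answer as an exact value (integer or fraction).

E[X^2] = M^(2)(0) = 3/10

M_X(t) = ₁F₁(2; 4; t)
M^(2)(t) = 3*₁F₁(4; 6; t)/10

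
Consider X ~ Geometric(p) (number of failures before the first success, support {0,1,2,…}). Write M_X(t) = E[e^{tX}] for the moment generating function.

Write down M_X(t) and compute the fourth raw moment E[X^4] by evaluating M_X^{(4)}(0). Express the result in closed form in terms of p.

M_X(t) = p/(-(1 - p)*e^(t) + 1)

E[X^4] = D^4[M](0) = 1 - 15/p + 50/p^2 - 60/p^3 + 24/p^4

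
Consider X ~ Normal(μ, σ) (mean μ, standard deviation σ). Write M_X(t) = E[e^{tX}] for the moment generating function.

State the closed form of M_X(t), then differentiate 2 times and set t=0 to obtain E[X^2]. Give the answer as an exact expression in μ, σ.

M_X(t) = e^(μ*t + σ^2*t^2/2)
dM/dt = μ*e^(μ*t)*e^(σ^2*t^2/2) + σ^2*t*e^(μ*t)*e^(σ^2*t^2/2)
d^2M/dt^2 = μ^2*e^(μ*t)*e^(σ^2*t^2/2) + 2*μ*σ^2*t*e^(μ*t)*e^(σ^2*t^2/2) + σ^4*t^2*e^(μ*t)*e^(σ^2*t^2/2) + σ^2*e^(μ*t)*e^(σ^2*t^2/2)

E[X^2] = d^2M/dt^2 |_{t=0} = μ^2 + σ^2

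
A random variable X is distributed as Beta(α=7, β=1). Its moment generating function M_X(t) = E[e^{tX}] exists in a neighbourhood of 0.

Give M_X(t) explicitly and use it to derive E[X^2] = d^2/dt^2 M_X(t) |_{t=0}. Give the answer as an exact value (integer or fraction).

E[X^2] = M′′(0) = 7/9

M_X(t) = ₁F₁(7; 8; t)
M′(t) = 7*₁F₁(8; 9; t)/8
M′′(t) = 7*₁F₁(9; 10; t)/9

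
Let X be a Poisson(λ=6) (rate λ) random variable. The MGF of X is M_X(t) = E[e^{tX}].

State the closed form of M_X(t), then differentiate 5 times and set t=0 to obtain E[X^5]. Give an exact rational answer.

M_X(t) = e^(6*e^(t) - 6)
dM/dt = 6*e^(-6)*e^(t)*e^(6*e^(t))
d^2M/dt^2 = (36*e^(2*t)*e^(6*e^(t)) + 6*e^(t)*e^(6*e^(t)))*e^(-6)
d^3M/dt^3 = (216*e^(3*t)*e^(6*e^(t)) + 108*e^(2*t)*e^(6*e^(t)) + 6*e^(t)*e^(6*e^(t)))*e^(-6)
d^4M/dt^4 = (1296*e^(4*t)*e^(6*e^(t)) + 1296*e^(3*t)*e^(6*e^(t)) + 252*e^(2*t)*e^(6*e^(t)) + 6*e^(t)*e^(6*e^(t)))*e^(-6)
d^5M/dt^5 = (7776*e^(5*t)*e^(6*e^(t)) + 12960*e^(4*t)*e^(6*e^(t)) + 5400*e^(3*t)*e^(6*e^(t)) + 540*e^(2*t)*e^(6*e^(t)) + 6*e^(t)*e^(6*e^(t)))*e^(-6)

E[X^5] = d^5M/dt^5 |_{t=0} = 26682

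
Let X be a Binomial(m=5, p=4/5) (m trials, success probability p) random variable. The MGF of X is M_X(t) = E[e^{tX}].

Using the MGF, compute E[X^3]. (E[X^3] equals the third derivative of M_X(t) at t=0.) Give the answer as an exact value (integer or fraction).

E[X^3] = M^(3)(0) = 1828/25

M_X(t) = (4*e^(t)/5 + 1/5)^5
M^(3)(t) = 1024*e^(5*t)/25 + 16384*e^(4*t)/625 + 3456*e^(3*t)/625 + 256*e^(2*t)/625 + 4*e^(t)/625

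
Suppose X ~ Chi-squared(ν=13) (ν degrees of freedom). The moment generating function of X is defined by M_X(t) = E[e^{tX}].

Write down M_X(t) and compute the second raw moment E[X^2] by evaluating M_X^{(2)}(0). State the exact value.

E[X^2] = M^(2)(0) = 195

M_X(t) = (1 - 2*t)^(-13/2)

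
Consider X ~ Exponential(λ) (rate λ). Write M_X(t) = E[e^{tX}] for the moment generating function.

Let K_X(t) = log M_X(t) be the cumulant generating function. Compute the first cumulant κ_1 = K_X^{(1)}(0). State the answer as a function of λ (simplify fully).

M_X(t) = λ/(λ - t)
K_X(t) = log M_X(t) = log(λ) - log(λ - t)
D[K](t) = -1/(-λ + t)

κ_1 = D[K](0) = 1/λ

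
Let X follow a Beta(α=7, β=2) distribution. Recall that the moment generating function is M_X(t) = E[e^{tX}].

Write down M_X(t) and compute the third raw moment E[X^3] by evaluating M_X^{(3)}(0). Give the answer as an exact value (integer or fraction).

M_X(t) = ₁F₁(7; 9; t)
D^3[M](t) = 28*₁F₁(10; 12; t)/55

E[X^3] = D^3[M](0) = 28/55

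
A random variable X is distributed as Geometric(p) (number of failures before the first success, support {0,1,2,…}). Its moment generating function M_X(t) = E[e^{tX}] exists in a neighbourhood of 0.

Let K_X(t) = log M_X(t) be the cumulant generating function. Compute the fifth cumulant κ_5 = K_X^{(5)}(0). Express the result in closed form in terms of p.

κ_5 = K′′′′′(0) = (p^4 - 15*p^3 + 50*p^2 - 60*p + 24)/p^5

M_X(t) = p/(-(1 - p)*e^(t) + 1)
K_X(t) = log M_X(t) = log(p) - log(-(1 - p)*e^(t) + 1)
K′(t) = (-p*e^(t) + e^(t))/(p*e^(t) - e^(t) + 1)
K′′(t) = (-p*e^(t) + e^(t))/(p^2*e^(2*t) - 2*p*e^(2*t) + 2*p*e^(t) + e^(2*t) - 2*e^(t) + 1)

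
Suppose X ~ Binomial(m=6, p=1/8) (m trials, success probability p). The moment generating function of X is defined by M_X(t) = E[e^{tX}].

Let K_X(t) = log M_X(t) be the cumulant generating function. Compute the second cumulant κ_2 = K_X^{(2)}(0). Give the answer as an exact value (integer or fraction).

M_X(t) = (e^(t)/8 + 7/8)^6
K_X(t) = log M_X(t) = 6*log(e^(t)/8 + 7/8)
K′(t) = 6*e^(t)/(e^(t) + 7)
K′′(t) = 42*e^(t)/(e^(2*t) + 14*e^(t) + 49)

κ_2 = K′′(0) = 21/32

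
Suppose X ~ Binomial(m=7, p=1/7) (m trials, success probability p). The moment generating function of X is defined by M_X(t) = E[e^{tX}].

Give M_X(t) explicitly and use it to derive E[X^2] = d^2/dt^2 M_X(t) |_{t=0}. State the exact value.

M_X(t) = (e^(t)/7 + 6/7)^7
dM/dt = e^(7*t)/117649 + 36*e^(6*t)/117649 + 540*e^(5*t)/117649 + 4320*e^(4*t)/117649 + 19440*e^(3*t)/117649 + 46656*e^(2*t)/117649 + 46656*e^(t)/117649
d^2M/dt^2 = e^(7*t)/16807 + 216*e^(6*t)/117649 + 2700*e^(5*t)/117649 + 17280*e^(4*t)/117649 + 58320*e^(3*t)/117649 + 93312*e^(2*t)/117649 + 46656*e^(t)/117649

E[X^2] = d^2M/dt^2 |_{t=0} = 13/7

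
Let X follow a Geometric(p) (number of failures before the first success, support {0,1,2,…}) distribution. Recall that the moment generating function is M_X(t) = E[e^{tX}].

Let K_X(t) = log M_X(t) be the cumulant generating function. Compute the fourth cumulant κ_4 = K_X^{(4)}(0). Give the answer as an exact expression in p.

M_X(t) = p/(-(1 - p)*e^(t) + 1)
K_X(t) = log M_X(t) = log(p) - log(-(1 - p)*e^(t) + 1)

κ_4 = D^4[K](0) = (-p^3 + 7*p^2 - 12*p + 6)/p^4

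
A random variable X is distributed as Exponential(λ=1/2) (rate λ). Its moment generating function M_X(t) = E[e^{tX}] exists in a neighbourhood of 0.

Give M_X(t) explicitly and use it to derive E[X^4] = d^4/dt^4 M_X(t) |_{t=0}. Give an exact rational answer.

E[X^4] = M′′′′(0) = 384

M_X(t) = 1/(2*(1/2 - t))
M′(t) = 2/(4*t^2 - 4*t + 1)
M′′(t) = -8/(8*t^3 - 12*t^2 + 6*t - 1)
M′′′(t) = 48/(16*t^4 - 32*t^3 + 24*t^2 - 8*t + 1)
M′′′′(t) = -384/(32*t^5 - 80*t^4 + 80*t^3 - 40*t^2 + 10*t - 1)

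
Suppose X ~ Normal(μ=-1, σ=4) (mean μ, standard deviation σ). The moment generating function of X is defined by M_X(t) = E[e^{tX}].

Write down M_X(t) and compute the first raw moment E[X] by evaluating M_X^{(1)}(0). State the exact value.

M_X(t) = e^(8*t^2 - t)
M^(1)(t) = 16*t*e^(-t)*e^(8*t^2) - e^(-t)*e^(8*t^2)

E[X] = M^(1)(0) = -1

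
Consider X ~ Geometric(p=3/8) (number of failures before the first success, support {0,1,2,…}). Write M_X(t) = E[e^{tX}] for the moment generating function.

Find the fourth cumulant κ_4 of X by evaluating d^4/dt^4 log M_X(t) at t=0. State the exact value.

M_X(t) = 3/(8*(1 - 5*e^(t)/8))
K_X(t) = log M_X(t) = -log(1 - 5*e^(t)/8) - 3*log(2) + log(3)
D^4[K](t) = (1000*e^(3*t) + 6400*e^(2*t) + 2560*e^(t))/(625*e^(4*t) - 4000*e^(3*t) + 9600*e^(2*t) - 10240*e^(t) + 4096)

κ_4 = D^4[K](0) = 3320/27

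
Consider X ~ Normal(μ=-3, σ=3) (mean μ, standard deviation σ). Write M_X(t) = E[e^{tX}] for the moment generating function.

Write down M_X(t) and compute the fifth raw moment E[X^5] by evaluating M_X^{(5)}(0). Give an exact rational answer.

E[X^5] = D^5[M](0) = -6318

M_X(t) = e^(9*t^2/2 - 3*t)
D^5[M](t) = (59049*t^5*e^(9*t^2/2) - 98415*t^4*e^(9*t^2/2) + 131220*t^3*e^(9*t^2/2) - 87480*t^2*e^(9*t^2/2) + 36450*t*e^(9*t^2/2) - 6318*e^(9*t^2/2))*e^(-3*t)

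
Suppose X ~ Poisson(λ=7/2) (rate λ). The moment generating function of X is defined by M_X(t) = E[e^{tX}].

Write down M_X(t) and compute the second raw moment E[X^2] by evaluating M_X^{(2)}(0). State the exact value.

E[X^2] = D^2[M](0) = 63/4

M_X(t) = e^(7*e^(t)/2 - 7/2)
D^2[M](t) = (49*e^(2*t)*e^(7*e^(t)/2) + 14*e^(t)*e^(7*e^(t)/2))*e^(-7/2)/4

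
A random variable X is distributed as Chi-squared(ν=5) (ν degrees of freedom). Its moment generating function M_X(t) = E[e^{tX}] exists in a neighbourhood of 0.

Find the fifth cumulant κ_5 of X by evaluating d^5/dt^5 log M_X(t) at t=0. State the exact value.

M_X(t) = (1 - 2*t)^(-5/2)
K_X(t) = log M_X(t) = -5*log(1 - 2*t)/2
D^5[K](t) = -1920/(32*t^5 - 80*t^4 + 80*t^3 - 40*t^2 + 10*t - 1)

κ_5 = D^5[K](0) = 1920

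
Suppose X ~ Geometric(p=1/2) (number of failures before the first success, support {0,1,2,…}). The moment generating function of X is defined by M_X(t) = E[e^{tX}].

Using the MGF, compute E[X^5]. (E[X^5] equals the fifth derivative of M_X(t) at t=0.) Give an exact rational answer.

M_X(t) = 1/(2*(1 - e^(t)/2))
dM/dt = e^(t)/(e^(2*t) - 4*e^(t) + 4)
d^2M/dt^2 = (-e^(2*t) - 2*e^(t))/(e^(3*t) - 6*e^(2*t) + 12*e^(t) - 8)
d^3M/dt^3 = (e^(3*t) + 8*e^(2*t) + 4*e^(t))/(e^(4*t) - 8*e^(3*t) + 24*e^(2*t) - 32*e^(t) + 16)
d^4M/dt^4 = (-e^(4*t) - 22*e^(3*t) - 44*e^(2*t) - 8*e^(t))/(e^(5*t) - 10*e^(4*t) + 40*e^(3*t) - 80*e^(2*t) + 80*e^(t) - 32)
d^5M/dt^5 = (e^(5*t) + 52*e^(4*t) + 264*e^(3*t) + 208*e^(2*t) + 16*e^(t))/(e^(6*t) - 12*e^(5*t) + 60*e^(4*t) - 160*e^(3*t) + 240*e^(2*t) - 192*e^(t) + 64)

E[X^5] = d^5M/dt^5 |_{t=0} = 541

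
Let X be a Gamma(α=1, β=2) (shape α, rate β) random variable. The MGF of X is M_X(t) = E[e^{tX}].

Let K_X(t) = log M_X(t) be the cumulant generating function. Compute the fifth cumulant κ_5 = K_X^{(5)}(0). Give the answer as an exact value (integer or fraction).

M_X(t) = 2/(2 - t)
K_X(t) = log M_X(t) = -log(2 - t) + log(2)
dK/dt = -1/(t - 2)
d^2K/dt^2 = 1/(t^2 - 4*t + 4)
d^3K/dt^3 = -2/(t^3 - 6*t^2 + 12*t - 8)
d^4K/dt^4 = 6/(t^4 - 8*t^3 + 24*t^2 - 32*t + 16)
d^5K/dt^5 = -24/(t^5 - 10*t^4 + 40*t^3 - 80*t^2 + 80*t - 32)

κ_5 = d^5K/dt^5 |_{t=0} = 3/4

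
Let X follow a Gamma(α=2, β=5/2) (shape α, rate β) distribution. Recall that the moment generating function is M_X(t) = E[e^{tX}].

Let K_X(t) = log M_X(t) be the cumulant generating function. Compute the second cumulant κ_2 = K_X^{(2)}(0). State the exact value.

κ_2 = K′′(0) = 8/25

M_X(t) = 25/(4*(5/2 - t)^2)
K_X(t) = log M_X(t) = -2*log(5/2 - t) - 2*log(2) + 2*log(5)
K′(t) = -4/(2*t - 5)
K′′(t) = 8/(4*t^2 - 20*t + 25)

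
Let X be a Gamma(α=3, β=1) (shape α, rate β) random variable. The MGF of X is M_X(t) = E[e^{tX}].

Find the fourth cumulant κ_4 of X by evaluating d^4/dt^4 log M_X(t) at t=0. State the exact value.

M_X(t) = (1 - t)^(-3)
K_X(t) = log M_X(t) = -3*log(1 - t)
dK/dt = -3/(t - 1)
d^2K/dt^2 = 3/(t^2 - 2*t + 1)
d^3K/dt^3 = -6/(t^3 - 3*t^2 + 3*t - 1)
d^4K/dt^4 = 18/(t^4 - 4*t^3 + 6*t^2 - 4*t + 1)

κ_4 = d^4K/dt^4 |_{t=0} = 18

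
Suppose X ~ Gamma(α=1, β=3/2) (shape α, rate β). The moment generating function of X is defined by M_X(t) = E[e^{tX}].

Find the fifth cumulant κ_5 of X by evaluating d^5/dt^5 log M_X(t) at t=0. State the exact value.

κ_5 = D^5[K](0) = 256/81

M_X(t) = 3/(2*(3/2 - t))
K_X(t) = log M_X(t) = -log(3/2 - t) - log(2) + log(3)
D^5[K](t) = -768/(32*t^5 - 240*t^4 + 720*t^3 - 1080*t^2 + 810*t - 243)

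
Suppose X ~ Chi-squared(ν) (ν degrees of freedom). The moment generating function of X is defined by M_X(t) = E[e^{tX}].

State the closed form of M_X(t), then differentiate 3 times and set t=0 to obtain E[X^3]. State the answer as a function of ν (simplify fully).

M_X(t) = (1 - 2*t)^(-ν/2)
M′(t) = -ν/(2*t*(1 - 2*t)^(ν/2) - (1 - 2*t)^(ν/2))
M′′(t) = (ν^2 + 2*ν)/(4*t^2*(1 - 2*t)^(ν/2) - 4*t*(1 - 2*t)^(ν/2) + (1 - 2*t)^(ν/2))
M′′′(t) = (-ν^3 - 6*ν^2 - 8*ν)/(8*t^3*(1 - 2*t)^(ν/2) - 12*t^2*(1 - 2*t)^(ν/2) + 6*t*(1 - 2*t)^(ν/2) - (1 - 2*t)^(ν/2))

E[X^3] = M′′′(0) = ν*(ν^2 + 6*ν + 8)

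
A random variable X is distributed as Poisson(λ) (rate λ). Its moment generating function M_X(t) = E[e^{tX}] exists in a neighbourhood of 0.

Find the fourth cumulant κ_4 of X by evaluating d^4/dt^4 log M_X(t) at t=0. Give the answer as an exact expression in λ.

κ_4 = K′′′′(0) = λ

M_X(t) = e^(λ*(e^(t) - 1))
K_X(t) = log M_X(t) = λ*(e^(t) - 1)
K′(t) = λ*e^(t)
K′′(t) = λ*e^(t)
K′′′(t) = λ*e^(t)
K′′′′(t) = λ*e^(t)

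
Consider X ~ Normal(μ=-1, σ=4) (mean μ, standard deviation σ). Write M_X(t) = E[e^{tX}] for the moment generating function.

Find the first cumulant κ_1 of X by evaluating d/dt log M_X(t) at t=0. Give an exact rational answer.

M_X(t) = e^(8*t^2 - t)
K_X(t) = log M_X(t) = 8*t^2 - t
K^(1)(t) = 16*t - 1

κ_1 = K^(1)(0) = -1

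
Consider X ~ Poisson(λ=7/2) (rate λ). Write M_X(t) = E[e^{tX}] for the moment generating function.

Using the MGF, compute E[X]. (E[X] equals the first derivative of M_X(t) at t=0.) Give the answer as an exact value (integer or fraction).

M_X(t) = e^(7*e^(t)/2 - 7/2)
dM/dt = 7*e^(-7/2)*e^(t)*e^(7*e^(t)/2)/2

E[X] = dM/dt |_{t=0} = 7/2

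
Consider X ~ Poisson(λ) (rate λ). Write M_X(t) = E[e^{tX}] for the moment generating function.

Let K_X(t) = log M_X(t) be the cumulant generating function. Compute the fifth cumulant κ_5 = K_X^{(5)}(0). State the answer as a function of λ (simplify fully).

κ_5 = K′′′′′(0) = λ

M_X(t) = e^(λ*(e^(t) - 1))
K_X(t) = log M_X(t) = λ*(e^(t) - 1)
K′(t) = λ*e^(t)
K′′(t) = λ*e^(t)
K′′′(t) = λ*e^(t)
K′′′′(t) = λ*e^(t)
K′′′′′(t) = λ*e^(t)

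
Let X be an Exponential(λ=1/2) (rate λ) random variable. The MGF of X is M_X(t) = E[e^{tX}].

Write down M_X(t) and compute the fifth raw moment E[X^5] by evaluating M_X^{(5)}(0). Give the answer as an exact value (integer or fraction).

E[X^5] = M^(5)(0) = 3840

M_X(t) = 1/(2*(1/2 - t))
M^(5)(t) = 3840/(64*t^6 - 192*t^5 + 240*t^4 - 160*t^3 + 60*t^2 - 12*t + 1)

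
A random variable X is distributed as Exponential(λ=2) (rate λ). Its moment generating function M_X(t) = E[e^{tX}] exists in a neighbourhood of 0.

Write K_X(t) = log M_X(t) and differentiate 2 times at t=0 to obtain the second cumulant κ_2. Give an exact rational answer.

κ_2 = D^2[K](0) = 1/4

M_X(t) = 2/(2 - t)
K_X(t) = log M_X(t) = -log(2 - t) + log(2)
D^2[K](t) = 1/(t^2 - 4*t + 4)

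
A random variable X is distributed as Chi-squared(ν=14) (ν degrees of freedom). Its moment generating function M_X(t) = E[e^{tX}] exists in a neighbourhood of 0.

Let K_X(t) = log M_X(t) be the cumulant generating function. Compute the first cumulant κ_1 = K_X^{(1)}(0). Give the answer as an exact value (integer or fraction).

M_X(t) = (1 - 2*t)^(-7)
K_X(t) = log M_X(t) = -7*log(1 - 2*t)
D[K](t) = -14/(2*t - 1)

κ_1 = D[K](0) = 14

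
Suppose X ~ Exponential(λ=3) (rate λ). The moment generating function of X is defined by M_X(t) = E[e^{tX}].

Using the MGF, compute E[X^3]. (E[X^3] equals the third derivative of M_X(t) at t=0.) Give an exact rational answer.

M_X(t) = 3/(3 - t)
M′(t) = 3/(t^2 - 6*t + 9)
M′′(t) = -6/(t^3 - 9*t^2 + 27*t - 27)
M′′′(t) = 18/(t^4 - 12*t^3 + 54*t^2 - 108*t + 81)

E[X^3] = M′′′(0) = 2/9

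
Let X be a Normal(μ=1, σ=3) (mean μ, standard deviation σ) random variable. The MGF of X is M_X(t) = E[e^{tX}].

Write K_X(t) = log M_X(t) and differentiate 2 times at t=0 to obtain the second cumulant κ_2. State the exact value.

κ_2 = K^(2)(0) = 9

M_X(t) = e^(9*t^2/2 + t)
K_X(t) = log M_X(t) = 9*t^2/2 + t
K^(2)(t) = 9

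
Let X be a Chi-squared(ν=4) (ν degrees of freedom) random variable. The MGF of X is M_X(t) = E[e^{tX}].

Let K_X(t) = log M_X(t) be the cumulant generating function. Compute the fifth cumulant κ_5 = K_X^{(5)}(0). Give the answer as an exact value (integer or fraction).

M_X(t) = (1 - 2*t)^(-2)
K_X(t) = log M_X(t) = -2*log(1 - 2*t)
D^5[K](t) = -1536/(32*t^5 - 80*t^4 + 80*t^3 - 40*t^2 + 10*t - 1)

κ_5 = D^5[K](0) = 1536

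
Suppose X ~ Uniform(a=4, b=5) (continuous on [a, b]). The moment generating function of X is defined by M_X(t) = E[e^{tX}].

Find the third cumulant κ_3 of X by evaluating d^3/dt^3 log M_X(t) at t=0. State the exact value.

M_X(t) = (e^(5*t) - e^(4*t))/t
K_X(t) = log M_X(t) = -log(t) + log(e^(5*t) - e^(4*t))
D^3[K](t) = (t^3*e^(2*t) + t^3*e^(t) - 2*e^(3*t) + 6*e^(2*t) - 6*e^(t) + 2)/(t^3*e^(3*t) - 3*t^3*e^(2*t) + 3*t^3*e^(t) - t^3)

κ_3 = D^3[K](0) = 0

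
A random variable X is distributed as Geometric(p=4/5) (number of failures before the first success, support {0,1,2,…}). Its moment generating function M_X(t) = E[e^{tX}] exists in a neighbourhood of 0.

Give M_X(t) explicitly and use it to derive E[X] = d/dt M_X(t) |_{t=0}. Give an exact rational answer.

E[X] = M^(1)(0) = 1/4

M_X(t) = 4/(5*(1 - e^(t)/5))
M^(1)(t) = 4*e^(t)/(e^(2*t) - 10*e^(t) + 25)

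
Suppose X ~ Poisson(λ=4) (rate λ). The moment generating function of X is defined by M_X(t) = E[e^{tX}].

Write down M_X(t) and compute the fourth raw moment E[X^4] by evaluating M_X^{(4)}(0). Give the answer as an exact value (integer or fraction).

E[X^4] = M′′′′(0) = 756

M_X(t) = e^(4*e^(t) - 4)
M′(t) = 4*e^(-4)*e^(t)*e^(4*e^(t))
M′′(t) = (16*e^(2*t)*e^(4*e^(t)) + 4*e^(t)*e^(4*e^(t)))*e^(-4)
M′′′(t) = (64*e^(3*t)*e^(4*e^(t)) + 48*e^(2*t)*e^(4*e^(t)) + 4*e^(t)*e^(4*e^(t)))*e^(-4)
M′′′′(t) = (256*e^(4*t)*e^(4*e^(t)) + 384*e^(3*t)*e^(4*e^(t)) + 112*e^(2*t)*e^(4*e^(t)) + 4*e^(t)*e^(4*e^(t)))*e^(-4)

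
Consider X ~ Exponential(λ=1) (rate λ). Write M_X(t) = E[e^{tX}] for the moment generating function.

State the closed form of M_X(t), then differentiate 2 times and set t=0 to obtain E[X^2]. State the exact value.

M_X(t) = 1/(1 - t)
dM/dt = 1/(t^2 - 2*t + 1)
d^2M/dt^2 = -2/(t^3 - 3*t^2 + 3*t - 1)

E[X^2] = d^2M/dt^2 |_{t=0} = 2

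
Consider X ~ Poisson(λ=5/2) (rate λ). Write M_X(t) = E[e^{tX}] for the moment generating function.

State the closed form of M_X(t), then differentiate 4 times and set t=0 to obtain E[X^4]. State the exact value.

M_X(t) = e^(5*e^(t)/2 - 5/2)
dM/dt = 5*e^(-5/2)*e^(t)*e^(5*e^(t)/2)/2
d^2M/dt^2 = (25*e^(2*t)*e^(5*e^(t)/2) + 10*e^(t)*e^(5*e^(t)/2))*e^(-5/2)/4
d^3M/dt^3 = (125*e^(3*t)*e^(5*e^(t)/2) + 150*e^(2*t)*e^(5*e^(t)/2) + 20*e^(t)*e^(5*e^(t)/2))*e^(-5/2)/8
d^4M/dt^4 = (625*e^(4*t)*e^(5*e^(t)/2) + 1500*e^(3*t)*e^(5*e^(t)/2) + 700*e^(2*t)*e^(5*e^(t)/2) + 40*e^(t)*e^(5*e^(t)/2))*e^(-5/2)/16

E[X^4] = d^4M/dt^4 |_{t=0} = 2865/16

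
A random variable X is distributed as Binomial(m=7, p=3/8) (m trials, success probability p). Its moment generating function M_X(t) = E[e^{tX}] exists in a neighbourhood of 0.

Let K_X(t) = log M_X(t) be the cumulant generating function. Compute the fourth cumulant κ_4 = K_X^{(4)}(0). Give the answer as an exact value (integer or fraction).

M_X(t) = (3*e^(t)/8 + 5/8)^7
K_X(t) = log M_X(t) = 7*log(3*e^(t)/8 + 5/8)
dK/dt = 21*e^(t)/(3*e^(t) + 5)
d^2K/dt^2 = 105*e^(t)/(9*e^(2*t) + 30*e^(t) + 25)
d^3K/dt^3 = (-315*e^(2*t) + 525*e^(t))/(27*e^(3*t) + 135*e^(2*t) + 225*e^(t) + 125)
d^4K/dt^4 = (945*e^(3*t) - 6300*e^(2*t) + 2625*e^(t))/(81*e^(4*t) + 540*e^(3*t) + 1350*e^(2*t) + 1500*e^(t) + 625)

κ_4 = d^4K/dt^4 |_{t=0} = -1365/2048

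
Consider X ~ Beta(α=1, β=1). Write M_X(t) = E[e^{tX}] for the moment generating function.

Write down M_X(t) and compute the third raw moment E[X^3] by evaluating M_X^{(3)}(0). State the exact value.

M_X(t) = ₁F₁(1; 2; t)
M′(t) = ₁F₁(2; 3; t)/2
M′′(t) = ₁F₁(3; 4; t)/3
M′′′(t) = ₁F₁(4; 5; t)/4

E[X^3] = M′′′(0) = 1/4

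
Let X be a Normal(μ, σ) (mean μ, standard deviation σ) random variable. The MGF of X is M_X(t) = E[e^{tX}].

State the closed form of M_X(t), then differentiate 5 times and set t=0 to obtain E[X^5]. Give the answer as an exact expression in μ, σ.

M_X(t) = e^(μ*t + σ^2*t^2/2)
dM/dt = μ*e^(μ*t)*e^(σ^2*t^2/2) + σ^2*t*e^(μ*t)*e^(σ^2*t^2/2)
d^2M/dt^2 = μ^2*e^(μ*t)*e^(σ^2*t^2/2) + 2*μ*σ^2*t*e^(μ*t)*e^(σ^2*t^2/2) + σ^4*t^2*e^(μ*t)*e^(σ^2*t^2/2) + σ^2*e^(μ*t)*e^(σ^2*t^2/2)

E[X^5] = d^5M/dt^5 |_{t=0} = μ*(μ^4 + 10*μ^2*σ^2 + 15*σ^4)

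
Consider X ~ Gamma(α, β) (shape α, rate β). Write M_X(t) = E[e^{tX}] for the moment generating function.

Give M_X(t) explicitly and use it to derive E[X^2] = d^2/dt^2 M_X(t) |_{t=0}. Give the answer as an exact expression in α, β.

E[X^2] = d^2M/dt^2 |_{t=0} = α*(α + 1)/β^2

M_X(t) = (β/(β - t))^α
dM/dt = -α*β^α*(1/(β - t))^α/(-β + t)
d^2M/dt^2 = (α^2*β^α*(1/(β - t))^α + α*β^α*(1/(β - t))^α)/(β^2 - 2*β*t + t^2)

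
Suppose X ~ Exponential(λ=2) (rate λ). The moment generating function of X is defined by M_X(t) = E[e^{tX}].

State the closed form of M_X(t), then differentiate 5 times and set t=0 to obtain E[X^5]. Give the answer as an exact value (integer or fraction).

E[X^5] = d^5M/dt^5 |_{t=0} = 15/4

M_X(t) = 2/(2 - t)
dM/dt = 2/(t^2 - 4*t + 4)
d^2M/dt^2 = -4/(t^3 - 6*t^2 + 12*t - 8)
d^3M/dt^3 = 12/(t^4 - 8*t^3 + 24*t^2 - 32*t + 16)
d^4M/dt^4 = -48/(t^5 - 10*t^4 + 40*t^3 - 80*t^2 + 80*t - 32)
d^5M/dt^5 = 240/(t^6 - 12*t^5 + 60*t^4 - 160*t^3 + 240*t^2 - 192*t + 64)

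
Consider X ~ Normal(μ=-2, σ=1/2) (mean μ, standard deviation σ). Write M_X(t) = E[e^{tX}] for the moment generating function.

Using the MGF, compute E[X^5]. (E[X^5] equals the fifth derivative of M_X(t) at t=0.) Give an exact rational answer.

M_X(t) = e^(t^2/8 - 2*t)
D^5[M](t) = (t^5*e^(t^2/8) - 40*t^4*e^(t^2/8) + 680*t^3*e^(t^2/8) - 6080*t^2*e^(t^2/8) + 28400*t*e^(t^2/8) - 55168*e^(t^2/8))*e^(-2*t)/1024

E[X^5] = D^5[M](0) = -431/8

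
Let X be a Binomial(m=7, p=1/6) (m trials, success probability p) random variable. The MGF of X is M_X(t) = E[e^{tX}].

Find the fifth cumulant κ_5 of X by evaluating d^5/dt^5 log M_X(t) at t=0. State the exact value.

M_X(t) = (e^(t)/6 + 5/6)^7
K_X(t) = log M_X(t) = 7*log(e^(t)/6 + 5/6)
D^5[K](t) = (-35*e^(4*t) + 1925*e^(3*t) - 9625*e^(2*t) + 4375*e^(t))/(e^(5*t) + 25*e^(4*t) + 250*e^(3*t) + 1250*e^(2*t) + 3125*e^(t) + 3125)

κ_5 = D^5[K](0) = -35/81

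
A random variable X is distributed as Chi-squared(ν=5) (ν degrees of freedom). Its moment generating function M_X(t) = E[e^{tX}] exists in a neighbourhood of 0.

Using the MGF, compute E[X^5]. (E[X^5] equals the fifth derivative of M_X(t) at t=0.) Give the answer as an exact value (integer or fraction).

E[X^5] = D^5[M](0) = 45045

M_X(t) = (1 - 2*t)^(-5/2)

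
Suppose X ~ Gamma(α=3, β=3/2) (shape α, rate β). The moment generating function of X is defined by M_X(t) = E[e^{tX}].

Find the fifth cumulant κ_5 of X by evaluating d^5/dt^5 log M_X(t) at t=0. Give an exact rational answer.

κ_5 = K′′′′′(0) = 256/27

M_X(t) = 27/(8*(3/2 - t)^3)
K_X(t) = log M_X(t) = -3*log(3/2 - t) - 3*log(2) + 3*log(3)
K′(t) = -6/(2*t - 3)
K′′(t) = 12/(4*t^2 - 12*t + 9)
K′′′(t) = -48/(8*t^3 - 36*t^2 + 54*t - 27)
K′′′′(t) = 288/(16*t^4 - 96*t^3 + 216*t^2 - 216*t + 81)
K′′′′′(t) = -2304/(32*t^5 - 240*t^4 + 720*t^3 - 1080*t^2 + 810*t - 243)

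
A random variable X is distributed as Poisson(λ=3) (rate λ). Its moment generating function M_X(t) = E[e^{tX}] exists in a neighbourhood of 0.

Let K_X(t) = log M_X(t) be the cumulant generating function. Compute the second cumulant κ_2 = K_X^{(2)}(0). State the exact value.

κ_2 = K′′(0) = 3

M_X(t) = e^(3*e^(t) - 3)
K_X(t) = log M_X(t) = 3*e^(t) - 3
K′(t) = 3*e^(t)
K′′(t) = 3*e^(t)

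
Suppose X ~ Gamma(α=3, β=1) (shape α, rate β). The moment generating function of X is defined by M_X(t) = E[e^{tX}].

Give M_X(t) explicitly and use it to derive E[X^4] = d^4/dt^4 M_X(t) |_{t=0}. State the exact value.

M_X(t) = (1 - t)^(-3)
M^(4)(t) = -360/(t^7 - 7*t^6 + 21*t^5 - 35*t^4 + 35*t^3 - 21*t^2 + 7*t - 1)

E[X^4] = M^(4)(0) = 360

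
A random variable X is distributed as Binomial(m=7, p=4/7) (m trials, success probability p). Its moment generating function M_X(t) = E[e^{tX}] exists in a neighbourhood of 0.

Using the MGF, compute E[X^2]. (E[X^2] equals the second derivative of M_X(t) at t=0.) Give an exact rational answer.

E[X^2] = d^2M/dt^2 |_{t=0} = 124/7

M_X(t) = (4*e^(t)/7 + 3/7)^7
dM/dt = 16384*e^(7*t)/117649 + 73728*e^(6*t)/117649 + 138240*e^(5*t)/117649 + 138240*e^(4*t)/117649 + 77760*e^(3*t)/117649 + 23328*e^(2*t)/117649 + 2916*e^(t)/117649
d^2M/dt^2 = 16384*e^(7*t)/16807 + 442368*e^(6*t)/117649 + 691200*e^(5*t)/117649 + 552960*e^(4*t)/117649 + 233280*e^(3*t)/117649 + 46656*e^(2*t)/117649 + 2916*e^(t)/117649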